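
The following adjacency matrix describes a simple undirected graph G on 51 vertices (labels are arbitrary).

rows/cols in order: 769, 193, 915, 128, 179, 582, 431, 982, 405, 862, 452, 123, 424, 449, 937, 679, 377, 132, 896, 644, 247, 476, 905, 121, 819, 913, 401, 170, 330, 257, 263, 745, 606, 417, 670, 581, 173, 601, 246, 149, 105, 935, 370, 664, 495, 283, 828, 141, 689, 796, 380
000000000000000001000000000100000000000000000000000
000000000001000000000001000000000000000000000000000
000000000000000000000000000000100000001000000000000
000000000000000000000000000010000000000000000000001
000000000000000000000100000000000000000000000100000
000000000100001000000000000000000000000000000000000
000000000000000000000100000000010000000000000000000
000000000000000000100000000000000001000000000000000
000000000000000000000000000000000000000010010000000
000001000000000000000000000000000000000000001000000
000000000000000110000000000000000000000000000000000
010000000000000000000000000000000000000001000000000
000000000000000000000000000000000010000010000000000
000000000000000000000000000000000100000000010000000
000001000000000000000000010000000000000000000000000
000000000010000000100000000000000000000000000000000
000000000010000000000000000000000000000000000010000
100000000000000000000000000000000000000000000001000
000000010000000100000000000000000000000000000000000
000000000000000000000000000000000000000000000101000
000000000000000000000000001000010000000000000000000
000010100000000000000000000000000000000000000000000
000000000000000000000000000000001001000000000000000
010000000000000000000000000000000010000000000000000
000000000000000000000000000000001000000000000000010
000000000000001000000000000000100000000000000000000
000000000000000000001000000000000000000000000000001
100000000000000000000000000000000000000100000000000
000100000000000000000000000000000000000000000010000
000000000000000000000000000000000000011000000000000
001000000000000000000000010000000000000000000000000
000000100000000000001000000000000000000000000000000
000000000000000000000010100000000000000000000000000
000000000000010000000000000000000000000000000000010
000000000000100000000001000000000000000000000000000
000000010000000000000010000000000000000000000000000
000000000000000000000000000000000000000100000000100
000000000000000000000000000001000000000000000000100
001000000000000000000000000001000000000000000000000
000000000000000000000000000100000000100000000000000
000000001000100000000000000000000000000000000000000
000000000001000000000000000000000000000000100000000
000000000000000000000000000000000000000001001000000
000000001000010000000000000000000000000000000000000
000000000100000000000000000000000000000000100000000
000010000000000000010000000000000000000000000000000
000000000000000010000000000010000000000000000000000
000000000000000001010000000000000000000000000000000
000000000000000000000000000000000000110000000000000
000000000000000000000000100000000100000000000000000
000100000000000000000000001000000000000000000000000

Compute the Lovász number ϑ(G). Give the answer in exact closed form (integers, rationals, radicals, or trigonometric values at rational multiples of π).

51*cos(pi/51)/(cos(pi/51) + 1)

N(170) = {769, 149}, |N(170)| = 2.
N(582) = {862, 937}, |N(582)| = 2.
N(105) = {405, 424}, |N(105)| = 2.
N(377) = {452, 828}, |N(377)| = 2.
G on 51 vertices is 2-regular; this is C_{51}, the 51-cycle.
spec(A) ≈ [2.0, 1.9848, 1.9396, 1.8649, 1.762, 1.6324, 1.478, 1.3012, 1.1047, 0.8915, 0.6647, 0.4279, 0.1845, -0.0616, -0.3068, -0.5473, -0.7796, -1.0, -1.2053, -1.3923, -1.5582, -1.7004, -1.8169, -1.9059, -1.9659, -1.9962] (distinct, 4 d.p.).
Lovász: ϑ = −51(-2*cos(pi/51))/(2+-(-1)*2*cos(pi/51)) = 51*cos(pi/51)/(cos(pi/51) + 1).
= 25.475794486… (decimal).
Lovász sandwich 25 ≤ 51*cos(pi/51)/(cos(pi/51) + 1) ≤ 26: both strict.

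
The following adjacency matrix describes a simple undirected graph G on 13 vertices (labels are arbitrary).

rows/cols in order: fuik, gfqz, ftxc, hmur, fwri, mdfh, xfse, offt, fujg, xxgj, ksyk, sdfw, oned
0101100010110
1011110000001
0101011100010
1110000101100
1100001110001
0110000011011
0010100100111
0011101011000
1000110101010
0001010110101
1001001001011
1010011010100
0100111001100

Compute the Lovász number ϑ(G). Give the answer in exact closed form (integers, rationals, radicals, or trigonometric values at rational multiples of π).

deg(mdfh) = 6; N(mdfh) = {gfqz, ftxc, fujg, xxgj, sdfw, oned}.
deg(hmur) = 6; N(hmur) = {fuik, gfqz, ftxc, offt, xxgj, ksyk}.
deg(oned) = 6; N(oned) = {gfqz, fwri, mdfh, xfse, xxgj, ksyk}.
N(ftxc) = {gfqz, hmur, mdfh, xfse, offt, sdfw}, |N(ftxc)| = 6.
G on 13 vertices is 6-regular; SR(13,6,2,3) — a Paley graph.
spec(A) ≈ [6.0, 1.302776, -2.302776] (distinct, 6 d.p.).
Lovász (edge-transitive): ϑ = −13·(-sqrt(13)/2 - 1/2)/((6)−(-sqrt(13)/2 - 1/2)) = sqrt(13).
= 3.6056… (decimal).

sqrt(13)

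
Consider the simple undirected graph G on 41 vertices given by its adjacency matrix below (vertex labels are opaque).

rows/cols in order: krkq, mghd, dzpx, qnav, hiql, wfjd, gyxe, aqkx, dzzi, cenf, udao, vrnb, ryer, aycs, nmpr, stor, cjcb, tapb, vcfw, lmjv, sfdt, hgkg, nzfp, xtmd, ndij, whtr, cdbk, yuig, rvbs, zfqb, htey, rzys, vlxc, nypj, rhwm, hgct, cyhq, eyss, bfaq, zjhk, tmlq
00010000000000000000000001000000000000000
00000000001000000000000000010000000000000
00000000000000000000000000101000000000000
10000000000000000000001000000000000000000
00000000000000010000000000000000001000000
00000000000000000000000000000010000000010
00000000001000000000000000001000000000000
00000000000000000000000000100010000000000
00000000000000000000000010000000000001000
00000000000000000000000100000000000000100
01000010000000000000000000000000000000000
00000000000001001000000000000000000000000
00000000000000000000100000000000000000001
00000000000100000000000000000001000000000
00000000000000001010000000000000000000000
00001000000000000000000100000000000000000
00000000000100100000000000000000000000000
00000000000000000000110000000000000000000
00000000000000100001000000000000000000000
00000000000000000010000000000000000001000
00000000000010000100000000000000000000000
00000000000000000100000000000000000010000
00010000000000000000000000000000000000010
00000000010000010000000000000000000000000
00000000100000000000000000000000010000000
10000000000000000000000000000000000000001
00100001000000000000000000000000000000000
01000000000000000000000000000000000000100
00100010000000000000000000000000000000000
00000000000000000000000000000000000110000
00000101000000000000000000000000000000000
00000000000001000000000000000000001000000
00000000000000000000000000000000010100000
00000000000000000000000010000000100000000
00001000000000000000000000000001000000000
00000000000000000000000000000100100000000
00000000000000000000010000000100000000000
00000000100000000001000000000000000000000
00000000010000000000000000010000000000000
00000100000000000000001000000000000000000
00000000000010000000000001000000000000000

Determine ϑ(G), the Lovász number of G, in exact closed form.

Vertex vrnb has 2 neighbors: aycs, cjcb.
deg(gyxe) = 2; N(gyxe) = {udao, rvbs}.
deg(qnav) = 2; N(qnav) = {krkq, nzfp}.
Vertex sfdt has 2 neighbors: ryer, tapb.
41-vertex 2-regular graph: the odd cycle C_{41}.
The 21 distinct eigenvalues: [2.0, 1.976561, 1.906793, 1.792331, 1.635859, 1.441043, 1.212451, 0.95544, 0.676034, 0.380782, 0.076605, -0.229367, -0.529963, -0.818137, -1.087135, -1.330651, -1.542978, -1.719139, -1.855005, -1.947391, -1.994132].
−41·(-2*cos(pi/41)) / ((2)−(-2*cos(pi/41))) = 41*cos(pi/41)/(cos(pi/41) + 1) = ϑ(G).
= 20.4698803… (decimal).
Sandwich: α(G)=20 ≤ ϑ(G)=41*cos(pi/41)/(cos(pi/41) + 1) ≤ χ(Ḡ)=21 (both strict).

41*cos(pi/41)/(cos(pi/41) + 1)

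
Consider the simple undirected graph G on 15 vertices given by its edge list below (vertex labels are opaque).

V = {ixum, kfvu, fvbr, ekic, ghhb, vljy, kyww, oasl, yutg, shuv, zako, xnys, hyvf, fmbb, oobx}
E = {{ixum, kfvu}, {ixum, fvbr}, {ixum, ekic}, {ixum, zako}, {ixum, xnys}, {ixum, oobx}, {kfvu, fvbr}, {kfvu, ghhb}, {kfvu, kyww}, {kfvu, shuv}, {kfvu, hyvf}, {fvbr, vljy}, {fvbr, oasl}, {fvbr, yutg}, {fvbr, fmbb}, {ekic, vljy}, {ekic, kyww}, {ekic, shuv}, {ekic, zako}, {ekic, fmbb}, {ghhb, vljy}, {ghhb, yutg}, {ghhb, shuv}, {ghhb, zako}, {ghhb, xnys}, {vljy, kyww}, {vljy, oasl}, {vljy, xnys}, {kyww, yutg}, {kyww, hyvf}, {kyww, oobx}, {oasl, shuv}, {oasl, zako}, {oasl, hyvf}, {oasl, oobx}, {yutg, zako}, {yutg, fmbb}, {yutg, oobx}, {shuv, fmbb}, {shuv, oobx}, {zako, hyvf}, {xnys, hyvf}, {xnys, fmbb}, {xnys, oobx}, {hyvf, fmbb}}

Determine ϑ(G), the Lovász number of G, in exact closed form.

5

Vertex hyvf has 6 neighbors: kfvu, kyww, oasl, zako, xnys, fmbb.
deg(oasl) = 6; N(oasl) = {fvbr, vljy, shuv, zako, hyvf, oobx}.
Vertex yutg has 6 neighbors: fvbr, ghhb, kyww, zako, fmbb, oobx.
Vertex ghhb has 6 neighbors: kfvu, vljy, yutg, shuv, zako, xnys.
Every vertex has degree 6 (N=15); Kneser-type, 2-subsets of [6].
Distinct eigenvalues (to 3 d.p.): [6.0, 1.0, -3.0].
−15·(-3) / ((6)−(-3)) = 5 = ϑ(G).
= 5.00000000… (decimal).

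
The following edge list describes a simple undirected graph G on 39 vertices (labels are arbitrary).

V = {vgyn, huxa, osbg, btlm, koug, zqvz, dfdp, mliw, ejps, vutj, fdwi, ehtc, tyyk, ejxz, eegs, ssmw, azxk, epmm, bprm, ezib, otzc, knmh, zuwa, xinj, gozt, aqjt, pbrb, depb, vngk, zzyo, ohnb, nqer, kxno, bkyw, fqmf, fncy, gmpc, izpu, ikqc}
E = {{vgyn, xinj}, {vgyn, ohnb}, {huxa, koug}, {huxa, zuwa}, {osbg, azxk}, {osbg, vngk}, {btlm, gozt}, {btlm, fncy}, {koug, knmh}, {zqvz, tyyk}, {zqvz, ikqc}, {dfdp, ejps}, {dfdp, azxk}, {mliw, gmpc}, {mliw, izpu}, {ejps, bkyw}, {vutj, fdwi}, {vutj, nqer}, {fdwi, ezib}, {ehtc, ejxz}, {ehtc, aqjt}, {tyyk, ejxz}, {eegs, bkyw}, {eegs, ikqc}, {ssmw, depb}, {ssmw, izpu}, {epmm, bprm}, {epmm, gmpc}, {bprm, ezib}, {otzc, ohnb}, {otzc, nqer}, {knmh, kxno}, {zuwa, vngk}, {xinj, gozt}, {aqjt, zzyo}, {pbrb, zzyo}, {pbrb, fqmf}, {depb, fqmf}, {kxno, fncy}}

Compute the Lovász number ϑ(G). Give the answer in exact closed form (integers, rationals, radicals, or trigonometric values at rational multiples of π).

39*cos(pi/39)/(cos(pi/39) + 1)

deg(vngk) = 2; N(vngk) = {osbg, zuwa}.
deg(zqvz) = 2; N(zqvz) = {tyyk, ikqc}.
deg(depb) = 2; N(depb) = {ssmw, fqmf}.
N(ssmw) = {depb, izpu}, |N(ssmw)| = 2.
G on 39 vertices is 2-regular; connected 2-regular on 39 ⇒ C_{39}.
Distinct eigenvalues (to 6 d.p.): [2.0, 1.974101, 1.897073, 1.770912, 1.598886, 1.385449, 1.136129, 0.857385, 0.556435, 0.241073, -0.080532, -0.400051, -0.70921, -1.0, -1.264891, -1.497021, -1.69038, -1.839959, -1.941884, -1.993515].
Lovász: ϑ = −39(-2*cos(pi/39))/(2+-(-1)*2*cos(pi/39)) = 39*cos(pi/39)/(cos(pi/39) + 1).
= 19.468332… (decimal).
Check 19 ≤ 39*cos(pi/39)/(cos(pi/39) + 1) ≤ 20: both strict.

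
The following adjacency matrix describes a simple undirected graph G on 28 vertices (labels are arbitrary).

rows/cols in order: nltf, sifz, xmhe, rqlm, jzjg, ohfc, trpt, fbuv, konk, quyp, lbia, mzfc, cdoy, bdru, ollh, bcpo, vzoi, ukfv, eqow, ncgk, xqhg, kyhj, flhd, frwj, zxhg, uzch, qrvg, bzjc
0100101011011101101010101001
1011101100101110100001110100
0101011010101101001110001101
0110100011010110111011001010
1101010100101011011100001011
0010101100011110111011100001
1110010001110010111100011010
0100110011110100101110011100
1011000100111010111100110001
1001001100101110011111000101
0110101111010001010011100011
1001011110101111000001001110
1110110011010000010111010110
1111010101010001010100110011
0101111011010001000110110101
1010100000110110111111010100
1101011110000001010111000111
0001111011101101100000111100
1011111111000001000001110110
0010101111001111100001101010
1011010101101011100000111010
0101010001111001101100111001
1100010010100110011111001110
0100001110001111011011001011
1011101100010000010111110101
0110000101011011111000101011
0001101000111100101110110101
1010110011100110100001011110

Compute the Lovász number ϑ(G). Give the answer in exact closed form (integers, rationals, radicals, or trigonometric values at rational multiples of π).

Vertex rqlm has 15 neighbors: sifz, xmhe, jzjg, konk, quyp, mzfc, bdru, ollh, vzoi, ukfv, eqow, xqhg, kyhj, zxhg, qrvg.
N(ohfc) = {xmhe, jzjg, trpt, fbuv, mzfc, cdoy, bdru, ollh, vzoi, ukfv, eqow, xqhg, kyhj, flhd, bzjc}, |N(ohfc)| = 15.
Vertex kyhj has 15 neighbors: sifz, rqlm, ohfc, quyp, lbia, mzfc, cdoy, bcpo, vzoi, eqow, ncgk, flhd, frwj, zxhg, bzjc.
Vertex ollh has 15 neighbors: sifz, rqlm, jzjg, ohfc, trpt, konk, quyp, mzfc, bcpo, ncgk, xqhg, flhd, frwj, uzch, bzjc.
15-regular, N=28; Kneser K(8,2) on C(8,2)=28 vertices.
spec(A) ≈ [15.0, 1.0, -5.0] (distinct, 3 d.p.).
With N=28: ϑ(G) = 28·(-1*(-5))/(15−(-5)) = 7.
Numerically 7.00000000.

7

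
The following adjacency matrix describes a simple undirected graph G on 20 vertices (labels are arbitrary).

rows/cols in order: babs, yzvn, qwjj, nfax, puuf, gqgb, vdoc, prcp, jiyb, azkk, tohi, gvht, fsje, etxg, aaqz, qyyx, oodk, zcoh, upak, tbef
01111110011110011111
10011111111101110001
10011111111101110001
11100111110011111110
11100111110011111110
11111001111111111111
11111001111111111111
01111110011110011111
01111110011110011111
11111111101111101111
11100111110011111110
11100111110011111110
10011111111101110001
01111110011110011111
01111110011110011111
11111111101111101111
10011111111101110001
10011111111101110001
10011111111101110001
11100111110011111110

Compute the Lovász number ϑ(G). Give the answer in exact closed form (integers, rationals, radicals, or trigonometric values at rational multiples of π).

6

deg(yzvn) = 14; N(yzvn) = {babs, nfax, puuf, gqgb, vdoc, prcp, jiyb, azkk, tohi, gvht, etxg, aaqz, qyyx, tbef}.
Vertex zcoh has 14 neighbors: babs, nfax, puuf, gqgb, vdoc, prcp, jiyb, azkk, tohi, gvht, etxg, aaqz, qyyx, tbef.
Vertex babs has 15 neighbors: yzvn, qwjj, nfax, puuf, gqgb, vdoc, azkk, tohi, gvht, fsje, qyyx, oodk, zcoh, upak, tbef.
N(upak) = {babs, nfax, puuf, gqgb, vdoc, prcp, jiyb, azkk, tohi, gvht, etxg, aaqz, qyyx, tbef}, |N(upak)| = 14.
5 parts of sizes [6, 5, 5, 2, 2]; α(G) = 6 = ϑ (perfect).
Numerically 6.0000.
Sandwich: α(G)=6 ≤ ϑ(G)=6 ≤ χ(Ḡ)=6 (collapsed).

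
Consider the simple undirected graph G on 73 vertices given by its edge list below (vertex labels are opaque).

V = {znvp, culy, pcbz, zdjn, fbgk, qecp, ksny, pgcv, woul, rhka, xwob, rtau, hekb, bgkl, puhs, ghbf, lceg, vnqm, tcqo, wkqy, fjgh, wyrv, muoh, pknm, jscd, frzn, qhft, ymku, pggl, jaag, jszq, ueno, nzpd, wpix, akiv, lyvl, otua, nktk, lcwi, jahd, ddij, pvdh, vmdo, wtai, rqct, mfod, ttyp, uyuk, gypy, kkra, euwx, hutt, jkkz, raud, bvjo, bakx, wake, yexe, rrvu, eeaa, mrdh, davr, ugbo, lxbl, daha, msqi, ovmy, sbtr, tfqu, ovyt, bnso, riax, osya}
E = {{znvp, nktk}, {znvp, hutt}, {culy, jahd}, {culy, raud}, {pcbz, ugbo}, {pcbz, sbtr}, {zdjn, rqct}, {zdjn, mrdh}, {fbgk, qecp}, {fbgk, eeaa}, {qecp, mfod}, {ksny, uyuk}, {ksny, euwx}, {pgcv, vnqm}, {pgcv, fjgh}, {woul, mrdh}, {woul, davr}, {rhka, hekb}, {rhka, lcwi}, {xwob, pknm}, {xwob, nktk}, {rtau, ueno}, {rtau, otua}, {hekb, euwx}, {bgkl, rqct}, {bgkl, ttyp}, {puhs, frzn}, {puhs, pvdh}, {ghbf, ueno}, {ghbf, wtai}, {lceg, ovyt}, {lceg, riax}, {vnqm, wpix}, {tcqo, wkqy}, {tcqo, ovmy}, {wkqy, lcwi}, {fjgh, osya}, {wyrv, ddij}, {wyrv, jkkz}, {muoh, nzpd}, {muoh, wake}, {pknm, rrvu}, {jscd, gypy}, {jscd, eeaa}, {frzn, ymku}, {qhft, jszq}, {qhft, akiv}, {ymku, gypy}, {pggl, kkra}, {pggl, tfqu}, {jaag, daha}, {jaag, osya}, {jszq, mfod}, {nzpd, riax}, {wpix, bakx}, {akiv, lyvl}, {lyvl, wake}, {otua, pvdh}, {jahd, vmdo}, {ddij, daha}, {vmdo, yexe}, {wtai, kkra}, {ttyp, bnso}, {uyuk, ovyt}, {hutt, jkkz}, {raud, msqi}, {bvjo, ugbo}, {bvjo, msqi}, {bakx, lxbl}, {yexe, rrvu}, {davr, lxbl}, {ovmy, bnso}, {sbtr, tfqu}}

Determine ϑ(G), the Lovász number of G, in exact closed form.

N(jahd) = {culy, vmdo}, |N(jahd)| = 2.
Vertex pgcv has 2 neighbors: vnqm, fjgh.
Vertex jszq has 2 neighbors: qhft, mfod.
deg(pknm) = 2; N(pknm) = {xwob, rrvu}.
2-regular, N=73; a single 73-cycle (edge-transitive).
Distinct eigenvalues (to 4 d.p.): [2.0, 1.9926, 1.9704, 1.9337, 1.8826, 1.8176, 1.7392, 1.6478, 1.5443, 1.4293, 1.3038, 1.1686, 1.0247, 0.8733, 0.7154, 0.5522, 0.3849, 0.2148, 0.043, -0.129, -0.3001, -0.469, -0.6344, -0.7951, -0.9499, -1.0977, -1.2373, -1.3678, -1.4882, -1.5976, -1.6951, -1.7801, -1.8518, -1.9099, -1.9539, -1.9834, -1.9981].
ϑ = −N·λ_min/(λ_max−λ_min) = −73·(-2*cos(pi/73))/(2−(-2*cos(pi/73))) = 73*cos(pi/73)/(cos(pi/73) + 1).
Numerically 36.48309477.
Sandwich: α(G)=36 ≤ ϑ(G)=73*cos(pi/73)/(cos(pi/73) + 1) ≤ χ(Ḡ)=37 (both strict).

73*cos(pi/73)/(cos(pi/73) + 1)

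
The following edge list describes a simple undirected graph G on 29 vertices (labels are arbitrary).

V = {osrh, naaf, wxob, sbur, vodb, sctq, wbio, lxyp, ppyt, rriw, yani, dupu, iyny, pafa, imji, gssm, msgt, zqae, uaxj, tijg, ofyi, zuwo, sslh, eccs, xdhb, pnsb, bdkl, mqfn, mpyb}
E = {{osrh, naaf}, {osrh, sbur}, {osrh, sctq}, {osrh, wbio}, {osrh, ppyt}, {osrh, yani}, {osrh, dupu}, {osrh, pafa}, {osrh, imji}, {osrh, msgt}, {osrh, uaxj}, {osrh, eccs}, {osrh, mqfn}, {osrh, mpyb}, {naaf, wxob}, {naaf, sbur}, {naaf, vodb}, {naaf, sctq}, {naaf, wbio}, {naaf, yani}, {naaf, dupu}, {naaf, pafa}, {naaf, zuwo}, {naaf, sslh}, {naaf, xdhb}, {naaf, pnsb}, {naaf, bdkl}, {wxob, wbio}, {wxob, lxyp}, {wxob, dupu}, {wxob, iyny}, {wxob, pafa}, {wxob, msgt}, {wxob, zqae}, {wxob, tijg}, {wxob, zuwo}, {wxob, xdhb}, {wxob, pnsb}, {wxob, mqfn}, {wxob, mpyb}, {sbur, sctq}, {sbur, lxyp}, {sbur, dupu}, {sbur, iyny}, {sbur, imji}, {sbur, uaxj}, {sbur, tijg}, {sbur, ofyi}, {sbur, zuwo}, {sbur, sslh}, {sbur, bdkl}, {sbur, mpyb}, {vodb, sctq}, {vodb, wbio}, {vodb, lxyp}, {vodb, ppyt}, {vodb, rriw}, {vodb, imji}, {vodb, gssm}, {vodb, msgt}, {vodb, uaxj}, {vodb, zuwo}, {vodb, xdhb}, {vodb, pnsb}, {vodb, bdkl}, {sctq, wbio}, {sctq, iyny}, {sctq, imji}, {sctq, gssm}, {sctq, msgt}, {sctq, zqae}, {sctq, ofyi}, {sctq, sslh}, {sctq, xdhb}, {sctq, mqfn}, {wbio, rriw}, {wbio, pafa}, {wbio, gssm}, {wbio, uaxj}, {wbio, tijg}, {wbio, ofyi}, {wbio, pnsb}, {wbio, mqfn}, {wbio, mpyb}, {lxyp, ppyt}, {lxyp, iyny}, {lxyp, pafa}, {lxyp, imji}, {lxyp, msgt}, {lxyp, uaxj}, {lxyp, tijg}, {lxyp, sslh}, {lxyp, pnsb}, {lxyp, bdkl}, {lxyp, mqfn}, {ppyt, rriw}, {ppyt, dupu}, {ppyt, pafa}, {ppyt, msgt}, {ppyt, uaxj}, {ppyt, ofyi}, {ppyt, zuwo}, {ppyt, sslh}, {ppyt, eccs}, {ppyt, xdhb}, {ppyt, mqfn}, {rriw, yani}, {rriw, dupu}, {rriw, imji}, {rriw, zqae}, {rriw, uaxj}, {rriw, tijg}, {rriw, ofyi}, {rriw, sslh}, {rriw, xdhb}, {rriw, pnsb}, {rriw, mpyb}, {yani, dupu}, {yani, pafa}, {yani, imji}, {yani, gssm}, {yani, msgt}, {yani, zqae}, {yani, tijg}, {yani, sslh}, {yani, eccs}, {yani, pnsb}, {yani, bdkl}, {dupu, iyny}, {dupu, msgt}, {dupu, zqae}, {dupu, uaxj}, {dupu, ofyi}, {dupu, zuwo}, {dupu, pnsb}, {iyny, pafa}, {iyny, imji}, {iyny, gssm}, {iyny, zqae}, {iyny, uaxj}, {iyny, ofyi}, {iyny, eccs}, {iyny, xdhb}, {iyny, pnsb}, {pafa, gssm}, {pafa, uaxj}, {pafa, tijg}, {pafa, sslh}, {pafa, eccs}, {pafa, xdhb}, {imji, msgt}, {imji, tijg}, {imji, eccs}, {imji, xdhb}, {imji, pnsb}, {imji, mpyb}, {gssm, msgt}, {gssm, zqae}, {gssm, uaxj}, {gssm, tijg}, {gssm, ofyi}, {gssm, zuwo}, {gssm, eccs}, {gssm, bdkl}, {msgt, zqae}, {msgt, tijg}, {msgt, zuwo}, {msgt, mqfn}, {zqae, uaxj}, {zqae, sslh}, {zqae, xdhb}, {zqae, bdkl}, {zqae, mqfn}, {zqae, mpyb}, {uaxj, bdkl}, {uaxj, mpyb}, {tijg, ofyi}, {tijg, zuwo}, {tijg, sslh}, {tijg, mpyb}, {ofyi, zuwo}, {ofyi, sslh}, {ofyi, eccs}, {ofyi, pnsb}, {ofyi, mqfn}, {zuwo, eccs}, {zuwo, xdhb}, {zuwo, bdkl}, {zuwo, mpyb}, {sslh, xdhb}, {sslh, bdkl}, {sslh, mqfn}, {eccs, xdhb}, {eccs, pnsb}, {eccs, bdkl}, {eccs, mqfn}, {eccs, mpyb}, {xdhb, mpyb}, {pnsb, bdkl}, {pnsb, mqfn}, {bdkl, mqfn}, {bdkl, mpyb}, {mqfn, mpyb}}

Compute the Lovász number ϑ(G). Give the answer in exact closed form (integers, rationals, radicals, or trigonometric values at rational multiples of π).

sqrt(29)

Vertex sslh has 14 neighbors: naaf, sbur, sctq, lxyp, ppyt, rriw, yani, pafa, zqae, tijg, ofyi, xdhb, bdkl, mqfn.
Vertex sctq has 14 neighbors: osrh, naaf, sbur, vodb, wbio, iyny, imji, gssm, msgt, zqae, ofyi, sslh, xdhb, mqfn.
deg(uaxj) = 14; N(uaxj) = {osrh, sbur, vodb, wbio, lxyp, ppyt, rriw, dupu, iyny, pafa, gssm, zqae, bdkl, mpyb}.
deg(wxob) = 14; N(wxob) = {naaf, wbio, lxyp, dupu, iyny, pafa, msgt, zqae, tijg, zuwo, xdhb, pnsb, mqfn, mpyb}.
14-regular, N=29; strongly regular (29,14,6,7).
Distinct eigenvalues (to 4 d.p.): [14.0, 2.1926, -3.1926].
Lovász: ϑ = −29(-sqrt(29)/2 - 1/2)/(14+-(-sqrt(29)/2 - 1/2)) = sqrt(29).
ϑ(G) ≈ 5.385164807.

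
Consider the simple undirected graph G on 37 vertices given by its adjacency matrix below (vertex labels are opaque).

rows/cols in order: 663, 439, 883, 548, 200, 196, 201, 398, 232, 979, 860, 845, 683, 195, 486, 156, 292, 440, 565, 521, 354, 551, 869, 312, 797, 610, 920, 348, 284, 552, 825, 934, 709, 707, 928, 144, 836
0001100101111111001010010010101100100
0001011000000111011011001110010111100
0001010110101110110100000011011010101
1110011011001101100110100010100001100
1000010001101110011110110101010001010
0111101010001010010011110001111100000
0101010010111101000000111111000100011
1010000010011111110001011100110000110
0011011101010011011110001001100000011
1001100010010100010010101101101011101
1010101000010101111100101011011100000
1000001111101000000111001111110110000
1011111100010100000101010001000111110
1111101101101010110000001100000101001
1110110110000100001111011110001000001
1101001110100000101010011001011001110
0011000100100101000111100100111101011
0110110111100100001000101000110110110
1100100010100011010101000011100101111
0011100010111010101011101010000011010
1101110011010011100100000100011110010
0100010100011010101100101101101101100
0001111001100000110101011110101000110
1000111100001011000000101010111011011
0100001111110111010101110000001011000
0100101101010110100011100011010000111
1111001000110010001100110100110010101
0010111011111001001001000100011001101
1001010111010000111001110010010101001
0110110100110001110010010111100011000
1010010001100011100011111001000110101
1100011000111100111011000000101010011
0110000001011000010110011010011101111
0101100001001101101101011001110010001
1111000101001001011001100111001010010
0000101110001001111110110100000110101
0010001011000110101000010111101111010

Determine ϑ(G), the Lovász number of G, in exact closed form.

deg(825) = 18; N(825) = {663, 883, 196, 979, 860, 486, 156, 292, 354, 551, 869, 312, 797, 348, 934, 709, 928, 836}.
deg(797) = 18; N(797) = {439, 201, 398, 232, 979, 860, 845, 195, 486, 156, 440, 521, 551, 869, 312, 825, 709, 707}.
deg(201) = 18; N(201) = {439, 548, 196, 232, 860, 845, 683, 195, 156, 869, 312, 797, 610, 920, 348, 934, 144, 836}.
Vertex 232 has 18 neighbors: 883, 548, 196, 201, 398, 979, 845, 486, 156, 440, 565, 521, 354, 797, 348, 284, 144, 836.
18-regular, N=37; strongly regular (37,18,8,9).
Distinct eigenvalues (to 6 d.p.): [18.0, 2.541381, -3.541381].
With N=37: ϑ(G) = 37·(-(-sqrt(37)/2 - 1/2))/(18−(-sqrt(37)/2 - 1/2)) = sqrt(37).
Numerically 6.082762530.

sqrt(37)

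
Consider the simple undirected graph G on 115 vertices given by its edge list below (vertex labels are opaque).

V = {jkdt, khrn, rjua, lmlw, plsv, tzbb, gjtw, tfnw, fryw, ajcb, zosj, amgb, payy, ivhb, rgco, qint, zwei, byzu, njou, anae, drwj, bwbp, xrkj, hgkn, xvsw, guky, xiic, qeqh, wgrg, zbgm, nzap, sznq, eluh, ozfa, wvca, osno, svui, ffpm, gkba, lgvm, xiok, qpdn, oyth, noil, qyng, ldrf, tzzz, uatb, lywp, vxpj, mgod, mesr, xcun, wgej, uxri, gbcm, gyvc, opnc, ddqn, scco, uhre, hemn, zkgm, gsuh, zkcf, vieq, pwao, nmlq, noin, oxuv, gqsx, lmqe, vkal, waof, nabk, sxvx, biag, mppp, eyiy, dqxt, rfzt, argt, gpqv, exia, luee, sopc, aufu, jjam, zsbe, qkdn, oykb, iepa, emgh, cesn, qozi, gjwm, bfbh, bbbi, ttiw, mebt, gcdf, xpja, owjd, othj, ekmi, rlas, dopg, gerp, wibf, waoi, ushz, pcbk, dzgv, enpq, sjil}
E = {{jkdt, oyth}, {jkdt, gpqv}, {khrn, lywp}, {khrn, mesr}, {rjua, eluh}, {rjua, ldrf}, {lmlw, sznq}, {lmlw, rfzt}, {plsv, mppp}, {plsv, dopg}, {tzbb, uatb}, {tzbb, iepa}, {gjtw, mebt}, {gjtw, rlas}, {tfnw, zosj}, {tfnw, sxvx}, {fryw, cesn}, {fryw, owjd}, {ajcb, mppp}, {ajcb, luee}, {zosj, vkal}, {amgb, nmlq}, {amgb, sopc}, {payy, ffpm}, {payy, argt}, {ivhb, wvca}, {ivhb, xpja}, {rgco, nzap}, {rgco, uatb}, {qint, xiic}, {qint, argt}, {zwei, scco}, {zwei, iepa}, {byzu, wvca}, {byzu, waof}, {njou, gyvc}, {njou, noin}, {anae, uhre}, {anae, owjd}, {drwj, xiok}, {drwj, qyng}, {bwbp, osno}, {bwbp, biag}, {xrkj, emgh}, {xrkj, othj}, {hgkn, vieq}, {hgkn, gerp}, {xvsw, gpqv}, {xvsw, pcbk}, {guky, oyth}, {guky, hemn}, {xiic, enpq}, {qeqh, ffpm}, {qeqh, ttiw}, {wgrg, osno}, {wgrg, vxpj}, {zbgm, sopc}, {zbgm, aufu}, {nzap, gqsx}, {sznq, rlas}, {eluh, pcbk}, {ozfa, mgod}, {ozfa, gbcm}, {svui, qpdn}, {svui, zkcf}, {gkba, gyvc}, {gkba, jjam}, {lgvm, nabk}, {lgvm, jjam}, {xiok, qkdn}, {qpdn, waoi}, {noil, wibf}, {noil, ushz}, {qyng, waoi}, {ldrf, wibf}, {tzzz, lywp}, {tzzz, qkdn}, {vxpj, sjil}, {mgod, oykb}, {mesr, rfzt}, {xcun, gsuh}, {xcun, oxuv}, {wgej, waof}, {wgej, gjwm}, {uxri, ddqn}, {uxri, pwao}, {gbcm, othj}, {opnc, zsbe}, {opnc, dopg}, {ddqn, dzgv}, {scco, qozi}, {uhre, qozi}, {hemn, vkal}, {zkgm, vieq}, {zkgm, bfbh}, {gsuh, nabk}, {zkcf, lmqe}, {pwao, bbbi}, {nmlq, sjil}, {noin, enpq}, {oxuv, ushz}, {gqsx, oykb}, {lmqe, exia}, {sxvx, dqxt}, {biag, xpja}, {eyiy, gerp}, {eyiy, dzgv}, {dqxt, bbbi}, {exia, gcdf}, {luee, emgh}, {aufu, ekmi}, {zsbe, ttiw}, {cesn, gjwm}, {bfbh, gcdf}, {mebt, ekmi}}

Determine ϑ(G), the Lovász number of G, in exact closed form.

115*cos(pi/115)/(cos(pi/115) + 1)

deg(bbbi) = 2; N(bbbi) = {pwao, dqxt}.
deg(ushz) = 2; N(ushz) = {noil, oxuv}.
Vertex cesn has 2 neighbors: fryw, gjwm.
N(ldrf) = {rjua, wibf}, |N(ldrf)| = 2.
115-vertex 2-regular graph: connected 2-regular on 115 ⇒ C_{115}.
The 58 distinct eigenvalues: [2.0, 1.997, 1.9881, 1.9732, 1.9524, 1.9258, 1.8935, 1.8555, 1.812, 1.763, 1.7088, 1.6495, 1.5853, 1.5164, 1.4429, 1.3651, 1.2832, 1.1976, 1.1083, 1.0157, 0.9201, 0.8218, 0.721, 0.618, 0.5132, 0.4069, 0.2994, 0.1909, 0.0819, -0.0273, -0.1365, -0.2452, -0.3533, -0.4602, -0.5658, -0.6698, -0.7717, -0.8713, -0.9683, -1.0624, -1.1534, -1.2409, -1.3247, -1.4045, -1.4802, -1.5514, -1.618, -1.6798, -1.7366, -1.7882, -1.8344, -1.8752, -1.9104, -1.9399, -1.9635, -1.9814, -1.9933, -1.9993].
Lovász (edge-transitive): ϑ = −115·(-2*cos(pi/115))/((2)−(-2*cos(pi/115))) = 115*cos(pi/115)/(cos(pi/115) + 1).
= 57.489271… (decimal).
Sandwich: α(G)=57 ≤ ϑ(G)=115*cos(pi/115)/(cos(pi/115) + 1) ≤ χ(Ḡ)=58 (both strict).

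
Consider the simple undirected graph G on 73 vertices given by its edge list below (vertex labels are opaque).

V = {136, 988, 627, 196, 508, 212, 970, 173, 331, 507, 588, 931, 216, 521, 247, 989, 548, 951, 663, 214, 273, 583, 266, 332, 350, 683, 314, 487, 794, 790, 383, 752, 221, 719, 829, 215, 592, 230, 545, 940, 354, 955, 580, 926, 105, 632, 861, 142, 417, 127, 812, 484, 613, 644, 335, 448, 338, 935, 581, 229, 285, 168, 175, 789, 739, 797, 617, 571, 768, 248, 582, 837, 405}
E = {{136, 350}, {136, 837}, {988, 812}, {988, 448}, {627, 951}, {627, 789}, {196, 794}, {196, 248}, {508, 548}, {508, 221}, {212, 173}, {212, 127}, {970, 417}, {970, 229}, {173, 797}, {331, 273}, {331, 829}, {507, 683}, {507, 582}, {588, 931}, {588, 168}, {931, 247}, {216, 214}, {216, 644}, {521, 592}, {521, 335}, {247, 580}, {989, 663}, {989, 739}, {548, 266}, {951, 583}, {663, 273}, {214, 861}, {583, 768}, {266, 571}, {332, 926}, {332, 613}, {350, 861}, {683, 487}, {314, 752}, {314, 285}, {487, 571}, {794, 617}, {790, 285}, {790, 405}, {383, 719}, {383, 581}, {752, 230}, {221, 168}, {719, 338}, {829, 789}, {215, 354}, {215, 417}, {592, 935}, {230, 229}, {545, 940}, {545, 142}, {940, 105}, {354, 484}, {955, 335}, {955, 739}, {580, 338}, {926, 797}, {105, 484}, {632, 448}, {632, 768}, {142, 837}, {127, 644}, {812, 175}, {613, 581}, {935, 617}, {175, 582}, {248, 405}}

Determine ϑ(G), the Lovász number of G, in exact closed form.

73*cos(pi/73)/(cos(pi/73) + 1)

Vertex 790 has 2 neighbors: 285, 405.
Vertex 168 has 2 neighbors: 588, 221.
N(548) = {508, 266}, |N(548)| = 2.
deg(230) = 2; N(230) = {752, 229}.
Regular of degree 2 on 73 vertices: the odd cycle C_{73}.
The 37 distinct eigenvalues: [2.0, 1.993, 1.97, 1.934, 1.883, 1.818, 1.739, 1.648, 1.544, 1.429, 1.304, 1.169, 1.025, 0.873, 0.715, 0.552, 0.385, 0.215, 0.043, -0.129, -0.3, -0.469, -0.634, -0.795, -0.95, -1.098, -1.237, -1.368, -1.488, -1.598, -1.695, -1.78, -1.852, -1.91, -1.954, -1.983, -1.998].
λ_max=2, λ_min=-2*cos(pi/73); ϑ = −73·λ_min/(λ_max−λ_min) = 73*cos(pi/73)/(cos(pi/73) + 1).
≈ 36.4830948 (to 7 d.p.).
α=36, χ(Ḡ)=37; ϑ=73*cos(pi/73)/(cos(pi/73) + 1) lies between (both strict).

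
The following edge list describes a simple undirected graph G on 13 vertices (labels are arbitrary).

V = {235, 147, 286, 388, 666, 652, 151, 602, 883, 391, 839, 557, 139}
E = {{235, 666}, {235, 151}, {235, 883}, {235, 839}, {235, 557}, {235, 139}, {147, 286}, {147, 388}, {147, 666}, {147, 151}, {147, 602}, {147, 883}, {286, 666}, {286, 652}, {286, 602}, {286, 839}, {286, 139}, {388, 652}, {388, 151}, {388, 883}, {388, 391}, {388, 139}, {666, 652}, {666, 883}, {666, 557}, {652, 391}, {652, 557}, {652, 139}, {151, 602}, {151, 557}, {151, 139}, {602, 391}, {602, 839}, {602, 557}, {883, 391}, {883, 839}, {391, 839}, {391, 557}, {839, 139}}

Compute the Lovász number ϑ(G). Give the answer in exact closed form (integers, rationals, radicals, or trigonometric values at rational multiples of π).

sqrt(13)

Vertex 557 has 6 neighbors: 235, 666, 652, 151, 602, 391.
N(391) = {388, 652, 602, 883, 839, 557}, |N(391)| = 6.
Vertex 151 has 6 neighbors: 235, 147, 388, 602, 557, 139.
N(602) = {147, 286, 151, 391, 839, 557}, |N(602)| = 6.
13-vertex 6-regular graph: strongly regular (13,6,2,3).
A has 3 distinct eigenvalues ≈ [6.0, 1.303, -2.303].
ϑ = −N·λ_min/(λ_max−λ_min) = −13·(-sqrt(13)/2 - 1/2)/(6−(-sqrt(13)/2 - 1/2)) = sqrt(13).
ϑ(G) ≈ 3.60555128.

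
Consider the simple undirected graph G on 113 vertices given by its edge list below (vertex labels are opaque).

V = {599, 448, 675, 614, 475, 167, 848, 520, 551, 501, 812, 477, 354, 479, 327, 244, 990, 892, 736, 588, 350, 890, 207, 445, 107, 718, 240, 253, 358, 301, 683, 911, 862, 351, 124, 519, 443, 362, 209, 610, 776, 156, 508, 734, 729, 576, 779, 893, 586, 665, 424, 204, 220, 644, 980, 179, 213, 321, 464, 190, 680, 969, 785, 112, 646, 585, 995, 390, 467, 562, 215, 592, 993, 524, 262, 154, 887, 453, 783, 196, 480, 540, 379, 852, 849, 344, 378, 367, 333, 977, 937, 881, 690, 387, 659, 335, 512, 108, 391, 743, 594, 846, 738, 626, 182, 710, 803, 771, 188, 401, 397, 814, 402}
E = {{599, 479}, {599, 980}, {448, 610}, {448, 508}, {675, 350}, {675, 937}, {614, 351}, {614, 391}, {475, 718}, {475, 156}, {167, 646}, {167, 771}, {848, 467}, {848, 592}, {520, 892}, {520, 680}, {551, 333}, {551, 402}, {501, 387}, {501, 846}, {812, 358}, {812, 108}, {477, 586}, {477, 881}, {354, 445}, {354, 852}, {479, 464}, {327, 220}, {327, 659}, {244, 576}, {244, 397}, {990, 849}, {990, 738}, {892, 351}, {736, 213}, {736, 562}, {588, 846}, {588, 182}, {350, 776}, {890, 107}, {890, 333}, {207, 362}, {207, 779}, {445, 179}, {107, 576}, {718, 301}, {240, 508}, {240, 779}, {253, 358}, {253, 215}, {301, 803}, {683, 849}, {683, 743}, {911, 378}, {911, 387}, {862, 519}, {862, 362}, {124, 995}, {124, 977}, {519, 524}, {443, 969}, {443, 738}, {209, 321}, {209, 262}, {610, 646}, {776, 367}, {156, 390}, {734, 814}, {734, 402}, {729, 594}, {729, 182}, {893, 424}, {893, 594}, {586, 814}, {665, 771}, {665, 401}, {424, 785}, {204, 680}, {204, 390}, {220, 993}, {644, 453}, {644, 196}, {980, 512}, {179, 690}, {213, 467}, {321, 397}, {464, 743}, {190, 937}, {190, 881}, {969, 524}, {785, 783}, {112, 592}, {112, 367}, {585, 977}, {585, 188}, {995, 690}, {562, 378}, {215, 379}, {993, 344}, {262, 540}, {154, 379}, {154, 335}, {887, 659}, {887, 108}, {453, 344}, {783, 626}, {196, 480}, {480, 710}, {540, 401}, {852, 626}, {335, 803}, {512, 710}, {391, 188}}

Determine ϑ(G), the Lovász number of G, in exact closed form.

deg(680) = 2; N(680) = {520, 204}.
N(659) = {327, 887}, |N(659)| = 2.
N(154) = {379, 335}, |N(154)| = 2.
Vertex 107 has 2 neighbors: 890, 576.
113-vertex 2-regular graph: a single 113-cycle (edge-transitive).
Distinct eigenvalues (to 5 d.p.): [2.0, 1.99691, 1.98765, 1.97224, 1.95074, 1.9232, 1.88973, 1.85041, 1.80537, 1.75475, 1.69871, 1.63742, 1.57106, 1.49985, 1.42401, 1.34376, 1.25936, 1.17107, 1.07915, 0.98391, 0.88562, 0.78459, 0.68114, 0.57558, 0.46824, 0.35946, 0.24956, 0.1389, 0.0278, -0.08338, -0.1943, -0.30463, -0.41401, -0.52211, -0.6286, -0.73315, -0.83543, -0.93512, -1.03193, -1.12555, -1.21568, -1.30206, -1.38442, -1.4625, -1.53605, -1.60486, -1.66871, -1.7274, -1.78075, -1.8286, -1.87079, -1.9072, -1.93772, -1.96225, -1.98071, -1.99305, -1.99923].
Lovász: ϑ = −113(-2*cos(pi/113))/(2+-(-1)*2*cos(pi/113)) = 113*cos(pi/113)/(cos(pi/113) + 1).
≈ 56.489080889 (to 9 d.p.).
Check 56 ≤ 113*cos(pi/113)/(cos(pi/113) + 1) ≤ 57: both strict.

113*cos(pi/113)/(cos(pi/113) + 1)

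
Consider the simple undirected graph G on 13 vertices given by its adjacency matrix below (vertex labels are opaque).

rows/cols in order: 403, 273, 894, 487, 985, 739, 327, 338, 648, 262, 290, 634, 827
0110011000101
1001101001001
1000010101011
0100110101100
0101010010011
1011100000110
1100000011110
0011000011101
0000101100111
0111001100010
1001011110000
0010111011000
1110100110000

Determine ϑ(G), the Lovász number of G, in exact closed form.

Vertex 487 has 6 neighbors: 273, 985, 739, 338, 262, 290.
Vertex 827 has 6 neighbors: 403, 273, 894, 985, 338, 648.
deg(290) = 6; N(290) = {403, 487, 739, 327, 338, 648}.
Vertex 634 has 6 neighbors: 894, 985, 739, 327, 648, 262.
deg(v) = 6 for all v (|V|=13); SR(13,6,2,3) — a Paley graph.
A has 3 distinct eigenvalues ≈ [6.0, 1.303, -2.303].
−13·(-sqrt(13)/2 - 1/2) / ((6)−(-sqrt(13)/2 - 1/2)) = sqrt(13) = ϑ(G).
= 3.605551… (decimal).

sqrt(13)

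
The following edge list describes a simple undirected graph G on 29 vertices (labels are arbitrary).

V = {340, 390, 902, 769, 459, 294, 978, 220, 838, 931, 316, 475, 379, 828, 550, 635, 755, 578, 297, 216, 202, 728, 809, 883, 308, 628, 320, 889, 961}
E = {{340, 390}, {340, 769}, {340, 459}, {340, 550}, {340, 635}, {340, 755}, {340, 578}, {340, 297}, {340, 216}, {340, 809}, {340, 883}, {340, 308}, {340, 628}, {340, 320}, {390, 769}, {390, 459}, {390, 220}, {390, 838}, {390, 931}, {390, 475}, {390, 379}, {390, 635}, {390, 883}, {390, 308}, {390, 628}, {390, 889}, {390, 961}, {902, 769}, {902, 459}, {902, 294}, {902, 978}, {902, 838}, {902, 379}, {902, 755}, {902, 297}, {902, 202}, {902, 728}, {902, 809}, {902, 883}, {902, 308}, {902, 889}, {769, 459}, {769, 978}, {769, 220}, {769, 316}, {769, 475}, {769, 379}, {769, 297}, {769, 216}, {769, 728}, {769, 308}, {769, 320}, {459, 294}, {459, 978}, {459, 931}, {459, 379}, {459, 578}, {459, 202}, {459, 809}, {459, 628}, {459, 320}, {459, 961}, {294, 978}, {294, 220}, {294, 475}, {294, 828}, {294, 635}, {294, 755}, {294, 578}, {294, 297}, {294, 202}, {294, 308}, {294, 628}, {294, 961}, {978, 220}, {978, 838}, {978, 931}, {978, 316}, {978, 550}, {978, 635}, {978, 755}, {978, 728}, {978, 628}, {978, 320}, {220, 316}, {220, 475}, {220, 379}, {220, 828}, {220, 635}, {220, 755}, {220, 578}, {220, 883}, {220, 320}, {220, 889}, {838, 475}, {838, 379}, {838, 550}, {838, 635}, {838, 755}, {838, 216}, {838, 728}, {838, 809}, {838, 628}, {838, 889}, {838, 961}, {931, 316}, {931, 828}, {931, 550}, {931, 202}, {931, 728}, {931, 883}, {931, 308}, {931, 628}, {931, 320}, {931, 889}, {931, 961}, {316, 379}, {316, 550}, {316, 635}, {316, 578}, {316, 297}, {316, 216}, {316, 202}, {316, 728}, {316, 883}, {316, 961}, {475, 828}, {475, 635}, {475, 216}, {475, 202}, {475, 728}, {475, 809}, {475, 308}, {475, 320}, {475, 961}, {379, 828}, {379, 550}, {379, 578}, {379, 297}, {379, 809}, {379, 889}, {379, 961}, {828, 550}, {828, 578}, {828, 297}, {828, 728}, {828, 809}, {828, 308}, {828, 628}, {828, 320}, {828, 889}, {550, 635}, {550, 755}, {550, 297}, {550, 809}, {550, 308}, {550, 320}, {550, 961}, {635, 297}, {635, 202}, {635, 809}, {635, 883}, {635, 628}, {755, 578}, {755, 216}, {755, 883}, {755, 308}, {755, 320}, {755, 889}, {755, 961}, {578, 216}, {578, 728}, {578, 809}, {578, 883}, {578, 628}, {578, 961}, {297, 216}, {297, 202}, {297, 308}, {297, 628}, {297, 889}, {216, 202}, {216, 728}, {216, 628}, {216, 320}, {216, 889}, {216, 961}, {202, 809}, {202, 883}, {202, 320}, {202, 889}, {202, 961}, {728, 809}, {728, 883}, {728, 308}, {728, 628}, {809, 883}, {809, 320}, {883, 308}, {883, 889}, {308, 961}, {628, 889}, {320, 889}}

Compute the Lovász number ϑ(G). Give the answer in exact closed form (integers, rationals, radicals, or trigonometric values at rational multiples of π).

sqrt(29)

deg(578) = 14; N(578) = {340, 459, 294, 220, 316, 379, 828, 755, 216, 728, 809, 883, 628, 961}.
Vertex 308 has 14 neighbors: 340, 390, 902, 769, 294, 931, 475, 828, 550, 755, 297, 728, 883, 961.
Vertex 728 has 14 neighbors: 902, 769, 978, 838, 931, 316, 475, 828, 578, 216, 809, 883, 308, 628.
deg(459) = 14; N(459) = {340, 390, 902, 769, 294, 978, 931, 379, 578, 202, 809, 628, 320, 961}.
deg(v) = 14 for all v (|V|=29); strongly regular (29,14,6,7).
The 3 distinct eigenvalues: [14.0, 2.19258, -3.19258].
ϑ = −N·λ_min/(λ_max−λ_min) = −29·(-sqrt(29)/2 - 1/2)/(14−(-sqrt(29)/2 - 1/2)) = sqrt(29).
Numerically 5.38516.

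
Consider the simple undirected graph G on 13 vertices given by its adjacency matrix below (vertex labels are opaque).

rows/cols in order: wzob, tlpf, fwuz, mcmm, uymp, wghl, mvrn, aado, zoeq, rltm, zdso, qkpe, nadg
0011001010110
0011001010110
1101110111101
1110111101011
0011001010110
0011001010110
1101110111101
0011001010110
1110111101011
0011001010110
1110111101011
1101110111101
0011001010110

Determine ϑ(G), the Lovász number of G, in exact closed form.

deg(mcmm) = 10; N(mcmm) = {wzob, tlpf, fwuz, uymp, wghl, mvrn, aado, rltm, qkpe, nadg}.
deg(zdso) = 10; N(zdso) = {wzob, tlpf, fwuz, uymp, wghl, mvrn, aado, rltm, qkpe, nadg}.
Vertex mvrn has 10 neighbors: wzob, tlpf, mcmm, uymp, wghl, aado, zoeq, rltm, zdso, nadg.
N(aado) = {fwuz, mcmm, mvrn, zoeq, zdso, qkpe}, |N(aado)| = 6.
Complete 3-partite, parts [7, 3, 3]: perfect, ϑ = α = 7.
Numerically 7.000000000.
α=7, χ(Ḡ)=7; ϑ=7 lies between (collapsed).

7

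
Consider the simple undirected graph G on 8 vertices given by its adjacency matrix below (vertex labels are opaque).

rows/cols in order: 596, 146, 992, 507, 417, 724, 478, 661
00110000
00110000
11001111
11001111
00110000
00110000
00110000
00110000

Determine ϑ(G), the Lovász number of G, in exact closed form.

6

Vertex 992 has 6 neighbors: 596, 146, 417, 724, 478, 661.
deg(724) = 2; N(724) = {992, 507}.
deg(146) = 2; N(146) = {992, 507}.
Vertex 596 has 2 neighbors: 992, 507.
Complete multipartite on [6, 2]: sandwich collapses at ϑ=6.
≈ 6.0000000 (to 7 d.p.).
α=6, χ(Ḡ)=6; ϑ=6 lies between (collapsed).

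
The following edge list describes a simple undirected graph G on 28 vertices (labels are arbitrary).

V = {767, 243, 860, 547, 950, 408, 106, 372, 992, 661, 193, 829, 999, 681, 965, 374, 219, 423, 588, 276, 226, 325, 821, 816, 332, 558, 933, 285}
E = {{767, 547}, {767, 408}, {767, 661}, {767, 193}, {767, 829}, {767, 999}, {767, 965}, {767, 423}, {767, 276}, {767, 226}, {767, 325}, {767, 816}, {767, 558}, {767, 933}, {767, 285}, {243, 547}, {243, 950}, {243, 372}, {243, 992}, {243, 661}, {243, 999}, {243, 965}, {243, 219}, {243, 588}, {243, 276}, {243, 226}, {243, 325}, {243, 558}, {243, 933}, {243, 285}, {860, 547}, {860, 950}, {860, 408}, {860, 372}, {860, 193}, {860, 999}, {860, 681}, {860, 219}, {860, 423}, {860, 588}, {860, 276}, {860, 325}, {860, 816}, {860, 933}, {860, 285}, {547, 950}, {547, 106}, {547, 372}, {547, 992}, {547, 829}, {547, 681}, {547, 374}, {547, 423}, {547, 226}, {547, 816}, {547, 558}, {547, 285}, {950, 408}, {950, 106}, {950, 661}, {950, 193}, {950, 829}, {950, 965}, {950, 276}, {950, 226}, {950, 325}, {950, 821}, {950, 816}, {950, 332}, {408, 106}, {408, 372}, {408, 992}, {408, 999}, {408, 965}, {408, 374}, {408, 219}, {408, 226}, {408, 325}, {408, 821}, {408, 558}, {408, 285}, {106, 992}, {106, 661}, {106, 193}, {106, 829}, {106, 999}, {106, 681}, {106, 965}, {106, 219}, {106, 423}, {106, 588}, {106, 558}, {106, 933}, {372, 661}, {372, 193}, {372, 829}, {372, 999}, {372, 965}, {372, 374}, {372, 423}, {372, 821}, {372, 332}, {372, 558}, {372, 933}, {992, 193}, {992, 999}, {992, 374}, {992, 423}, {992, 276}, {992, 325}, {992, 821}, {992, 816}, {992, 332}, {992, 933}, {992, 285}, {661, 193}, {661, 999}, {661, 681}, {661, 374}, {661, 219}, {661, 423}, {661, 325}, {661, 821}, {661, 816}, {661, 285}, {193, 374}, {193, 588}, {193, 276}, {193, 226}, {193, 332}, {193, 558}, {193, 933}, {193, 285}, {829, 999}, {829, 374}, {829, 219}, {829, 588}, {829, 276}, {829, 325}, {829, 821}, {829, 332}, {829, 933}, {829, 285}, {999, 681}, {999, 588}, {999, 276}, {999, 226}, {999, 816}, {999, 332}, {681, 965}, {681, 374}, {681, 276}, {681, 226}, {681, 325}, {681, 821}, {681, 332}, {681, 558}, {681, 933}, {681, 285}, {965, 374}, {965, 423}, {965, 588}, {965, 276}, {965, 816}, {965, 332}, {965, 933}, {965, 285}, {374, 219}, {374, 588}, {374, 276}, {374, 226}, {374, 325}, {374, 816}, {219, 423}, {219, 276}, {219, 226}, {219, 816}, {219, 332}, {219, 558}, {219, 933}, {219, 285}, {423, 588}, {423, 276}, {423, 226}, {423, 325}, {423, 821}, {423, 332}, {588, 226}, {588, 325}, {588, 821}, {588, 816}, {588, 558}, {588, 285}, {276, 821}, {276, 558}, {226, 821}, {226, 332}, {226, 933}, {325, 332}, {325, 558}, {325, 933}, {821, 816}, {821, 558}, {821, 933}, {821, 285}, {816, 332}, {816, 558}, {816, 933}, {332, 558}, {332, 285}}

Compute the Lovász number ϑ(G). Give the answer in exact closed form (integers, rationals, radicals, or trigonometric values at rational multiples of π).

7

Vertex 374 has 15 neighbors: 547, 408, 372, 992, 661, 193, 829, 681, 965, 219, 588, 276, 226, 325, 816.
N(860) = {547, 950, 408, 372, 193, 999, 681, 219, 423, 588, 276, 325, 816, 933, 285}, |N(860)| = 15.
Vertex 219 has 15 neighbors: 243, 860, 408, 106, 661, 829, 374, 423, 276, 226, 816, 332, 558, 933, 285.
Vertex 965 has 15 neighbors: 767, 243, 950, 408, 106, 372, 681, 374, 423, 588, 276, 816, 332, 933, 285.
28-vertex 15-regular graph: Kneser-type, 2-subsets of [8].
Distinct eigenvalues (to 6 d.p.): [15.0, 1.0, -5.0].
λ_max=15, λ_min=-5; ϑ = −28·λ_min/(λ_max−λ_min) = 7.
ϑ(G) ≈ 7.00000000.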